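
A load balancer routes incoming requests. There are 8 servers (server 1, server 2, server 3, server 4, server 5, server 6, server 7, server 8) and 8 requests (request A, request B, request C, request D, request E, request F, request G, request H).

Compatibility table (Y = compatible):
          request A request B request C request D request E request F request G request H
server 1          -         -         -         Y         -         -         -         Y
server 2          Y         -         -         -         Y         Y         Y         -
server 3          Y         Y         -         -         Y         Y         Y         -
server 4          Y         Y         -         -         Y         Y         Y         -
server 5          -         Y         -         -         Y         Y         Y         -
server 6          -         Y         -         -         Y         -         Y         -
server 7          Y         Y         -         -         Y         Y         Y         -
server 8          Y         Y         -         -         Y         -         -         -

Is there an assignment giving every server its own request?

No

The set {server 2, server 3, server 4, server 5, server 6, server 7, server 8} has only 5 neighbours ({request A, request B, request E, request F, request G}), so by Hall's theorem at most 6 of the 8 servers can be matched.
Hence no matching covers every server.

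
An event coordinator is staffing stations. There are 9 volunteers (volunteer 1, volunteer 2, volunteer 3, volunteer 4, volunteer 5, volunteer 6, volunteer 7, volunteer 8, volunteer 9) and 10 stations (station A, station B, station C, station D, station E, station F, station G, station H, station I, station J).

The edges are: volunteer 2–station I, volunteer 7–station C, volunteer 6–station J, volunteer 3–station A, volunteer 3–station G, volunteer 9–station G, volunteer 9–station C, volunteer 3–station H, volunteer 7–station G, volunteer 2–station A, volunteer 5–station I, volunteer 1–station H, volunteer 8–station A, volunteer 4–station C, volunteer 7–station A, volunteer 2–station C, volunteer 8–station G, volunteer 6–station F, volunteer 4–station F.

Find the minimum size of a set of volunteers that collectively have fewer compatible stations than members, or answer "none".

5

Take S = {volunteer 1, volunteer 3, volunteer 7, volunteer 8, volunteer 9}. Its neighbourhood is {station A, station C, station G, station H}, so |N(S)| = 4 < |S| = 5.
Every subset of size less than 5 has at least as many neighbours as members, so 5 is the minimum.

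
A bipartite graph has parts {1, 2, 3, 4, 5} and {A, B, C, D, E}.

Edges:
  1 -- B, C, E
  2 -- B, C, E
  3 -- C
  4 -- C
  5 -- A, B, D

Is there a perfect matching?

The set {3, 4} has only 1 neighbour ({C}), so by Hall's theorem at most 4 of the 5 left vertices can be matched.
Hence no matching covers every left vertex.

No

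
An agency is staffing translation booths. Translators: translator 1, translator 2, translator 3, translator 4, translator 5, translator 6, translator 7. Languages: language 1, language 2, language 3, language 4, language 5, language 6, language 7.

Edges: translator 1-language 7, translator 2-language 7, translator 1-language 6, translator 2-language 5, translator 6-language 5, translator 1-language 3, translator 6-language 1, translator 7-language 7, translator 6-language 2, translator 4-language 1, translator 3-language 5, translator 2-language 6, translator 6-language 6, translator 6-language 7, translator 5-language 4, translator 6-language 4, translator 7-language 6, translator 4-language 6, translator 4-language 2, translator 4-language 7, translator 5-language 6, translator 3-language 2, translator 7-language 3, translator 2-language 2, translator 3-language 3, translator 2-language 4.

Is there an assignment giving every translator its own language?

Yes

One maximum matching: translator 1-language 3, translator 2-language 5, translator 3-language 2, translator 4-language 6, translator 5-language 4, translator 6-language 1, translator 7-language 7.
All 7 translators are covered.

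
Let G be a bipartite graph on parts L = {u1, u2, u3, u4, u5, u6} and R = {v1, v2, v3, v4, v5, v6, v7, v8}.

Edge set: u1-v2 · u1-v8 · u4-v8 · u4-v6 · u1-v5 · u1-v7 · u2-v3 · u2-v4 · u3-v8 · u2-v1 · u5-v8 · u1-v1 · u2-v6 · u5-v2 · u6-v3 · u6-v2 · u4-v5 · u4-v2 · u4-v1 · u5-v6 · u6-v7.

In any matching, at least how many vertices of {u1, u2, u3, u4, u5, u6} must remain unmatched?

0

For example, pair u1-v5, u2-v4, u3-v8, u4-v1, u5-v6, u6-v2.
All 6 left vertices are matched, so no larger matching exists.
That matches 6 of the 6, leaving 0 unmatched; no matching can do better.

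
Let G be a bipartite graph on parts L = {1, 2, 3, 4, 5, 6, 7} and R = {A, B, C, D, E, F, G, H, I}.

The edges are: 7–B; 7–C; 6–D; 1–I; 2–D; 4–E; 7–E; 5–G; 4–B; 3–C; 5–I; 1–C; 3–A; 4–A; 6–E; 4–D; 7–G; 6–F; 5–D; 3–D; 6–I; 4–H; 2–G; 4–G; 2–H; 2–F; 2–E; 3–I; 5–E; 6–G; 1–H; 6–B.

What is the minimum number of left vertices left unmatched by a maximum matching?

One maximum matching: 1→C, 2→E, 3→I, 4→A, 5→D, 6→G, 7→B.
All 7 left vertices are matched, so no larger matching exists.
That matches 7 of the 7, leaving 0 unmatched; no matching can do better.

0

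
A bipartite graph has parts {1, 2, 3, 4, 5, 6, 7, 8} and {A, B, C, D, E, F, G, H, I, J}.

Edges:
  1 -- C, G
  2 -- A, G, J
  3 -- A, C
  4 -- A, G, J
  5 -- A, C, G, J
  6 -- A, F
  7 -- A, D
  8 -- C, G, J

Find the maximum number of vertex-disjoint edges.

6

For example, pair 1-C, 2-G, 3-A, 4-J, 6-F, 7-D.
The set {1, 2, 3, 4, 5, 8} has only 4 neighbours ({A, C, G, J}), so by Hall's theorem at most 6 of the 8 left vertices can be matched.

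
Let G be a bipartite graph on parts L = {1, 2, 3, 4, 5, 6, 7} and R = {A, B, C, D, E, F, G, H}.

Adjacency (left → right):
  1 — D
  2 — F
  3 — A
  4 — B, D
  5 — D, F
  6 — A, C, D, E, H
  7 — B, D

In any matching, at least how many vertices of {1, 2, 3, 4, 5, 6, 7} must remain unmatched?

2

For example, pair 1–D, 2–F, 3–A, 4–B, 6–E.
The set {1, 2, 4, 5, 7} has only 3 neighbours ({B, D, F}), so by Hall's theorem at most 5 of the 7 left vertices can be matched.
That matches 5 of the 7, leaving 2 unmatched; no matching can do better.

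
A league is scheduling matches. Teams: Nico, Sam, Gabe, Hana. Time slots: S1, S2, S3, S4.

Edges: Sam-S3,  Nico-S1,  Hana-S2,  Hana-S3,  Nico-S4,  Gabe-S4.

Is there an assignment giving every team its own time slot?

For example, pair Nico→S1, Sam→S3, Gabe→S4, Hana→S2.
All 4 teams are covered.

Yes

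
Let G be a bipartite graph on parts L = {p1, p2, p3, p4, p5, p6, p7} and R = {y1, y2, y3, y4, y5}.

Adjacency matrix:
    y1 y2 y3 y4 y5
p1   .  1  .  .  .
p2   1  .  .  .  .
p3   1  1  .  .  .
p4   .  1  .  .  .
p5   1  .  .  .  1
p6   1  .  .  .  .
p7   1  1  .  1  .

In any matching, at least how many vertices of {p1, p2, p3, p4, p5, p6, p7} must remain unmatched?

3

For example, pair p1–y2, p2–y1, p5–y5, p7–y4.
The set {p1, p2, p3, p4, p6} has only 2 neighbours ({y1, y2}), so by Hall's theorem at most 4 of the 7 left vertices can be matched.
That matches 4 of the 7, leaving 3 unmatched; no matching can do better.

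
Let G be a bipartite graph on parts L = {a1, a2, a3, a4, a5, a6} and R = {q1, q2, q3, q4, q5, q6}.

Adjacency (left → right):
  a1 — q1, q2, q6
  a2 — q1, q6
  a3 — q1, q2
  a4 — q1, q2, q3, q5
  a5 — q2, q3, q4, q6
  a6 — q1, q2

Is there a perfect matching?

The set {a1, a2, a3, a6} has only 3 neighbours ({q1, q2, q6}), so by Hall's theorem at most 5 of the 6 left vertices can be matched.
Hence no matching covers every left vertex.

No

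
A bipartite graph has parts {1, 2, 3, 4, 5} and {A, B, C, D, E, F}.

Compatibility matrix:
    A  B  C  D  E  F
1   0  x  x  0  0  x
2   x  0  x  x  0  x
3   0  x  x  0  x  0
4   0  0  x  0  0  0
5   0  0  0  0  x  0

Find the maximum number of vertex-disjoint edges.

For example, pair 1-F, 2-D, 3-B, 4-C, 5-E.
This saturates every left vertex, so 5 is the maximum.

5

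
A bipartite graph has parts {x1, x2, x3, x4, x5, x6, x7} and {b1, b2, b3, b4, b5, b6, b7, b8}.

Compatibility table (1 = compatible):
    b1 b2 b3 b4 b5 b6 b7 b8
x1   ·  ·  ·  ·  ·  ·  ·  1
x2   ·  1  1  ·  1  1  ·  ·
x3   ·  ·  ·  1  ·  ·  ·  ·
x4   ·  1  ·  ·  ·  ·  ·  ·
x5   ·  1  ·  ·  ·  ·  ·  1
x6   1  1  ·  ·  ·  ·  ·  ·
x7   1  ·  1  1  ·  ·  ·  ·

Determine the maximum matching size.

One maximum matching: x1–b8, x2–b6, x3–b4, x4–b2, x6–b1, x7–b3.
The set {x1, x4, x5} has only 2 neighbours ({b2, b8}), so by Hall's theorem at most 6 of the 7 left vertices can be matched.

6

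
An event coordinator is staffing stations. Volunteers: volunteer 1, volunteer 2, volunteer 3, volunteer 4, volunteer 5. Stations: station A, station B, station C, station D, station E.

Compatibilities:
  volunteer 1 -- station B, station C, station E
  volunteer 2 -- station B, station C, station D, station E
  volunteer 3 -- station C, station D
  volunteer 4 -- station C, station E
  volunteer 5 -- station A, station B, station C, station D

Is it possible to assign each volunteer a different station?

One maximum matching: volunteer 1-station B, volunteer 2-station E, volunteer 3-station D, volunteer 4-station C, volunteer 5-station A.
Every volunteer is matched, so this is a perfect matching.

Yes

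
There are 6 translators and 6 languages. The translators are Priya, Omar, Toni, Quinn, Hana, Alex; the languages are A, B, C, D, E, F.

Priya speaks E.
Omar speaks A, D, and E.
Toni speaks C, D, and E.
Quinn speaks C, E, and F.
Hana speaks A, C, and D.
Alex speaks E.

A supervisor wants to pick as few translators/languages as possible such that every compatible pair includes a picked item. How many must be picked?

A maximum matching has 5 edges (e.g. Priya–E, Omar–A, Toni–D, Quinn–F, Hana–C).
By König's theorem the minimum vertex cover has the same size. One such cover is {Omar, Toni, Quinn, Hana, E}.

5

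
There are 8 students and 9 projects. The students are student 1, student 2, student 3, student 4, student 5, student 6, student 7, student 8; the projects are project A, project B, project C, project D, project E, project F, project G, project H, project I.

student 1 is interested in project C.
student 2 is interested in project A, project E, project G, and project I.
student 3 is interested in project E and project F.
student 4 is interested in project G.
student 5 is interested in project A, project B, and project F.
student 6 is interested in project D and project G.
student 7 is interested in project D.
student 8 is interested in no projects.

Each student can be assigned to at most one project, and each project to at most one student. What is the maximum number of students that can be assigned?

One maximum matching: student 1-project C, student 2-project I, student 3-project E, student 4-project G, student 5-project A, student 6-project D.
The set {student 4, student 6, student 7, student 8} has only 2 neighbours ({project D, project G}), so by Hall's theorem at most 6 of the 8 students can be matched.

6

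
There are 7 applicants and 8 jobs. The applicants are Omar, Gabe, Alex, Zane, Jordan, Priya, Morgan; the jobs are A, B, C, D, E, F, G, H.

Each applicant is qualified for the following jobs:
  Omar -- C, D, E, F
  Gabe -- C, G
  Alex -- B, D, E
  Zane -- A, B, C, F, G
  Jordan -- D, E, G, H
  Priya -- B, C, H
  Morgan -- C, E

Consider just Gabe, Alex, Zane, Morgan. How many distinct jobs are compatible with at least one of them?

The union of neighbours of {Gabe, Alex, Zane, Morgan} is {A, B, C, D, E, F, G}, which has 7 elements.
Since |N(S)| = 7 ≥ |S| = 4, Hall's condition holds for this subset.

7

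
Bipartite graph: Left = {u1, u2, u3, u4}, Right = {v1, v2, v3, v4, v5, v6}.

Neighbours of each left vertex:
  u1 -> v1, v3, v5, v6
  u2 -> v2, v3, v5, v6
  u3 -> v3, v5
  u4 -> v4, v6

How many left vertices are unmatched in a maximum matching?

0

For example, pair u1–v1, u2–v2, u3–v3, u4–v6.
This saturates every left vertex, so 4 is the maximum.
That matches 4 of the 4, leaving 0 unmatched; no matching can do better.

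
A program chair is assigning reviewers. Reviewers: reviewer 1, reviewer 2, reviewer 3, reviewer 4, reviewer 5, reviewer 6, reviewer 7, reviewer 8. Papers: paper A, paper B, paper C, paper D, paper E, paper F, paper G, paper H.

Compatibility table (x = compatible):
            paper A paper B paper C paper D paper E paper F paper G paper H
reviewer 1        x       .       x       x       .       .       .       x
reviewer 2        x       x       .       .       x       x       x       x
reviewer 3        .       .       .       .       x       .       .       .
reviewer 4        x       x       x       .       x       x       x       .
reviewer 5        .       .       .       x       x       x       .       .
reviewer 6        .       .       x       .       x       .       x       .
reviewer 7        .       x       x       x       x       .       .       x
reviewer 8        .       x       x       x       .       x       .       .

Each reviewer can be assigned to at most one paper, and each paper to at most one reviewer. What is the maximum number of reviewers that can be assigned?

8

One maximum matching: reviewer 1-paper H, reviewer 2-paper B, reviewer 3-paper E, reviewer 4-paper A, reviewer 5-paper F, reviewer 6-paper G, reviewer 7-paper C, reviewer 8-paper D.
All 8 reviewers are matched, so no larger matching exists.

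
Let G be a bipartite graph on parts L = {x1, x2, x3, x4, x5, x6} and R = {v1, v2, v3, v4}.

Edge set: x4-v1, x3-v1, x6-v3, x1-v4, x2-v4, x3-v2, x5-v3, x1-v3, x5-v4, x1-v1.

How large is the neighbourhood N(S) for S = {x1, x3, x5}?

The union of neighbours of {x1, x3, x5} is {v1, v2, v3, v4}, which has 4 elements.
Since |N(S)| = 4 ≥ |S| = 3, Hall's condition holds for this subset.

4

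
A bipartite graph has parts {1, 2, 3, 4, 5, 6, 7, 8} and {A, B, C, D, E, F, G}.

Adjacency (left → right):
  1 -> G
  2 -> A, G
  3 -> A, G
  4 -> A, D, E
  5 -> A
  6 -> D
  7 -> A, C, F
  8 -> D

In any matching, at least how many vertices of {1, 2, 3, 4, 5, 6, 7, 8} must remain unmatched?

One maximum matching: 1→G, 2→A, 4→E, 6→D, 7→F.
The set {1, 2, 3, 5, 6, 8} has only 3 neighbours ({A, D, G}), so by Hall's theorem at most 5 of the 8 left vertices can be matched.
That matches 5 of the 8, leaving 3 unmatched; no matching can do better.

3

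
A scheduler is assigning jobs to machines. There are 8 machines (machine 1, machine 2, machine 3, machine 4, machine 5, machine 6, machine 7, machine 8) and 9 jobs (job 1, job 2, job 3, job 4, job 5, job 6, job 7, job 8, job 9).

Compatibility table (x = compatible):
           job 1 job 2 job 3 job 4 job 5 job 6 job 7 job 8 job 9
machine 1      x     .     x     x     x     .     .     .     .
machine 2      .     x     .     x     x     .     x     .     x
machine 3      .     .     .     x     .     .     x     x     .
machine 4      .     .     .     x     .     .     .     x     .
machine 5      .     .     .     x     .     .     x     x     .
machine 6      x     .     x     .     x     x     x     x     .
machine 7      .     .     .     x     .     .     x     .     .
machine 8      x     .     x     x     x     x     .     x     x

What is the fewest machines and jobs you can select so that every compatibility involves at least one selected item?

The 7 edges machine 1–job 3, machine 2–job 5, machine 3–job 7, machine 4–job 8, machine 5–job 4, machine 6–job 1, machine 8–job 9 form a matching, so any vertex cover needs at least 7 vertices (one per matched edge).
Conversely {machine 1, machine 2, machine 6, machine 8, job 4, job 7, job 8} meets every edge and has exactly 7 vertices, so 7 is optimal.

7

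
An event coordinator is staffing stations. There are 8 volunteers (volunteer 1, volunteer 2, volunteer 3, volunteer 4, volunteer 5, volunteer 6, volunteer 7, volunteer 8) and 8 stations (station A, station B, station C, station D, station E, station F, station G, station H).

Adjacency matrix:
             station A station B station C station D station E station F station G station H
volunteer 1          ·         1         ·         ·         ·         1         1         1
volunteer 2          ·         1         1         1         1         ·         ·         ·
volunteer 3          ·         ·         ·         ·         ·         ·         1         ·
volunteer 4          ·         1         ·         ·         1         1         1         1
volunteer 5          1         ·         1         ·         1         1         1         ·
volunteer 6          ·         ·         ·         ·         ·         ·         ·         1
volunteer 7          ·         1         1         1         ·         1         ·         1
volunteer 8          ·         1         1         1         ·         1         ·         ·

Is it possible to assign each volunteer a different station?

One maximum matching: volunteer 1-station F, volunteer 2-station D, volunteer 3-station G, volunteer 4-station E, volunteer 5-station A, volunteer 6-station H, volunteer 7-station C, volunteer 8-station B.
All 8 volunteers are covered.

Yes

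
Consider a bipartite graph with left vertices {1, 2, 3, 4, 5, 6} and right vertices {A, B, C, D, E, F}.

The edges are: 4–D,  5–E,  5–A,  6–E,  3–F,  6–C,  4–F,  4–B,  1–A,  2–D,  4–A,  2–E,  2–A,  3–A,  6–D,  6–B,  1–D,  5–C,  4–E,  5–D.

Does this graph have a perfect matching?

For example, pair 1→D, 2→E, 3→F, 4→A, 5→C, 6→B.
Every left vertex is matched, so this is a perfect matching.

Yes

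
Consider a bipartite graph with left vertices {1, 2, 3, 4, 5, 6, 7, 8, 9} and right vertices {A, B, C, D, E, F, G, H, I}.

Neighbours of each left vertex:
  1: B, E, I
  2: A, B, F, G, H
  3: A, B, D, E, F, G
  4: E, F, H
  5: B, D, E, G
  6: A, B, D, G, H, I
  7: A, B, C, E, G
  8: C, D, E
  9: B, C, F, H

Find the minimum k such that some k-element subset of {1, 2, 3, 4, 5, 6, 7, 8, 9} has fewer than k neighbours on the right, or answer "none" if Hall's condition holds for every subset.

A matching saturating every left vertex exists, for instance 1→I, 2→G, 3→A, 4→F, 5→D, 6→H, 7→E, 8→C, 9→B.
By Hall's marriage theorem, this means |N(S)| ≥ |S| for every subset S, so no violating subset exists.

none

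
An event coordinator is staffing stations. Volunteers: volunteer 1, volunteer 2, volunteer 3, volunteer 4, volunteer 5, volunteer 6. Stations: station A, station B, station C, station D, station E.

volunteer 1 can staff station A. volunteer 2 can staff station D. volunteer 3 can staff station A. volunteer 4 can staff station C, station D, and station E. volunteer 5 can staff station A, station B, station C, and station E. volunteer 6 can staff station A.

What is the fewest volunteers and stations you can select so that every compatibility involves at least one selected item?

4

A maximum matching has 4 edges (e.g. volunteer 1–station A, volunteer 2–station D, volunteer 4–station E, volunteer 5–station C).
By König's theorem the minimum vertex cover has the same size. One such cover is {volunteer 2, volunteer 4, volunteer 5, station A}.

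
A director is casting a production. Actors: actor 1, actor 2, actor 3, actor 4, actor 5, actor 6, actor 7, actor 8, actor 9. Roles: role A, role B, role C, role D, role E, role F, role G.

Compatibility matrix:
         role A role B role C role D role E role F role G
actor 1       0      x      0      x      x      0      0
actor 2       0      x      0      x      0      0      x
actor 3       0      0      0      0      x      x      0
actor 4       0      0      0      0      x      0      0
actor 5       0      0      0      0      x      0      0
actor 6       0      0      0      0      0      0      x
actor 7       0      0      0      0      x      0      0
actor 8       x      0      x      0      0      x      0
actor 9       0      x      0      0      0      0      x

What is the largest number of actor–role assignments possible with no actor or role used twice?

6

For example, pair actor 1-role B, actor 2-role D, actor 3-role F, actor 4-role E, actor 6-role G, actor 8-role A.
The set {actor 1, actor 2, actor 4, actor 5, actor 6, actor 7, actor 9} has only 4 neighbours ({role B, role D, role E, role G}), so by Hall's theorem at most 6 of the 9 actors can be matched.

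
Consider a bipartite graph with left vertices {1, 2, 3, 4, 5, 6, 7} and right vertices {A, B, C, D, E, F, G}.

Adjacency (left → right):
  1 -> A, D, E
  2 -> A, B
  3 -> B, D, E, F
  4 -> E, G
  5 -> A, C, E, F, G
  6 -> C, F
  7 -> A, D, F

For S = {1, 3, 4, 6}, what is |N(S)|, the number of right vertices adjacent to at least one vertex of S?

The union of neighbours of {1, 3, 4, 6} is {A, B, C, D, E, F, G}, which has 7 elements.
Since |N(S)| = 7 ≥ |S| = 4, Hall's condition holds for this subset.

7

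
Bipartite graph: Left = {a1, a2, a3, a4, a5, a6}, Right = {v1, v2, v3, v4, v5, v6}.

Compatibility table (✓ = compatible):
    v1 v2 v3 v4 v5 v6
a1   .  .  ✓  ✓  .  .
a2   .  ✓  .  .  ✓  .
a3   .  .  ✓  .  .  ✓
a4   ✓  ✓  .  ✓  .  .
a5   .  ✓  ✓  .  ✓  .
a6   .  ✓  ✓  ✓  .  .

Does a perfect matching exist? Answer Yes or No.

One maximum matching: a1-v4, a2-v5, a3-v6, a4-v1, a5-v3, a6-v2.
Every left vertex is matched, so this is a perfect matching.

Yes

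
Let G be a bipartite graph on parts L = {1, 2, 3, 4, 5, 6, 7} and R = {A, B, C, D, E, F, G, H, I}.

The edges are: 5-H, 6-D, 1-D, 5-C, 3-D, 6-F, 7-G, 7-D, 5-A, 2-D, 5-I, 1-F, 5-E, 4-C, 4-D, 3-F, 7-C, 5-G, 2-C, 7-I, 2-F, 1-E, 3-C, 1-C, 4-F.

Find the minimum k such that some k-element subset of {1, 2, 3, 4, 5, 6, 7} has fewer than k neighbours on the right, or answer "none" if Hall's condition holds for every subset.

4

Take S = {2, 3, 4, 6}. Its neighbourhood is {C, D, F}, so |N(S)| = 3 < |S| = 4.
Every subset of size less than 4 has at least as many neighbours as members, so 4 is the minimum.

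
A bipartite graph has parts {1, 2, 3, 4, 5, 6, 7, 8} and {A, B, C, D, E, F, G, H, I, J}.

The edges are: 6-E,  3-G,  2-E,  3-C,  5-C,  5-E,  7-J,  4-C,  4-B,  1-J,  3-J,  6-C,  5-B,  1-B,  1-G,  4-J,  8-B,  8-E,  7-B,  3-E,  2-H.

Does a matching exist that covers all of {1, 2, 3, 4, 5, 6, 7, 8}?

The set {1, 3, 4, 5, 6, 7, 8} has only 5 neighbours ({B, C, E, G, J}), so by Hall's theorem at most 6 of the 8 left vertices can be matched.
Hence no matching covers every left vertex.

No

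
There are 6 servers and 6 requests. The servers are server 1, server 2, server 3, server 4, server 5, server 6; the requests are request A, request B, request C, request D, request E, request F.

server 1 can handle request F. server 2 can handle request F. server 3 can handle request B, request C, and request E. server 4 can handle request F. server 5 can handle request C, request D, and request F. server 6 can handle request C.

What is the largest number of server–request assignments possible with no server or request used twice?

One maximum matching: server 1-request F, server 3-request E, server 5-request D, server 6-request C.
The set {server 1, server 2, server 4} has only 1 neighbour ({request F}), so by Hall's theorem at most 4 of the 6 servers can be matched.

4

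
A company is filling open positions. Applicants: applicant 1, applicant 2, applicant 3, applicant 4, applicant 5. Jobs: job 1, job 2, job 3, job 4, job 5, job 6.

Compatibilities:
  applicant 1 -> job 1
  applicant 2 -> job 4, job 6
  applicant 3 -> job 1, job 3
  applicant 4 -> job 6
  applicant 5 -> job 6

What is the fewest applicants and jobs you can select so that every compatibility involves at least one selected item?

4

{applicant 1, applicant 2, applicant 3, job 6} is a vertex cover of size 4: every edge has an endpoint in this set.
No smaller cover exists because applicant 1–job 1, applicant 2–job 4, applicant 3–job 3, applicant 4–job 6 is a matching of size 4, and a cover must include an endpoint of each of these disjoint edges (König's theorem).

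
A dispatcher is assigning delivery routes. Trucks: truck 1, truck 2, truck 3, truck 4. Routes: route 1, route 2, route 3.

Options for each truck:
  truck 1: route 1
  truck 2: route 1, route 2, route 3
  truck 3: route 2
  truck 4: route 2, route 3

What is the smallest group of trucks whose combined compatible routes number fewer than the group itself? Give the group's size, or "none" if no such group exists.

Take S = {truck 1, truck 2, truck 3, truck 4}. Its neighbourhood is {route 1, route 2, route 3}, so |N(S)| = 3 < |S| = 4.
Every subset of size less than 4 has at least as many neighbours as members, so 4 is the minimum.

4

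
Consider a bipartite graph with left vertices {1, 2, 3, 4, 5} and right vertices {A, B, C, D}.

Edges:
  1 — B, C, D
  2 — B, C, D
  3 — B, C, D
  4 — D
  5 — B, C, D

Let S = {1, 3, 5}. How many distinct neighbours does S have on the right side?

3

The union of neighbours of {1, 3, 5} is {B, C, D}, which has 3 elements.
Since |N(S)| = 3 ≥ |S| = 3, Hall's condition holds for this subset.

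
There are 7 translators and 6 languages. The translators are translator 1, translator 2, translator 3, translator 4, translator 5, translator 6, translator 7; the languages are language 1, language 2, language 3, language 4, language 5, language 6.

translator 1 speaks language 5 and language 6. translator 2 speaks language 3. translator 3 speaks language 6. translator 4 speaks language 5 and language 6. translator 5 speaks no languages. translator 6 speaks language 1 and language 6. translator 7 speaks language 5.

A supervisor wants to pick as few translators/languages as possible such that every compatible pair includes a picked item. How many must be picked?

The 4 edges translator 1–language 5, translator 2–language 3, translator 3–language 6, translator 6–language 1 form a matching, so any vertex cover needs at least 4 vertices (one per matched edge).
Conversely {translator 2, translator 6, language 5, language 6} meets every edge and has exactly 4 vertices, so 4 is optimal.

4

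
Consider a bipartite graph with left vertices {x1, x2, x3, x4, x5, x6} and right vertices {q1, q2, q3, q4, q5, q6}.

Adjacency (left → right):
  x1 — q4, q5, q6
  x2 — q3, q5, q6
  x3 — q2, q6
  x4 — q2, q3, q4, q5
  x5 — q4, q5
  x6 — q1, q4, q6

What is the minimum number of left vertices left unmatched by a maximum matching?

One maximum matching: x1–q4, x2–q6, x3–q2, x4–q3, x5–q5, x6–q1.
This saturates every left vertex, so 6 is the maximum.
That matches 6 of the 6, leaving 0 unmatched; no matching can do better.

0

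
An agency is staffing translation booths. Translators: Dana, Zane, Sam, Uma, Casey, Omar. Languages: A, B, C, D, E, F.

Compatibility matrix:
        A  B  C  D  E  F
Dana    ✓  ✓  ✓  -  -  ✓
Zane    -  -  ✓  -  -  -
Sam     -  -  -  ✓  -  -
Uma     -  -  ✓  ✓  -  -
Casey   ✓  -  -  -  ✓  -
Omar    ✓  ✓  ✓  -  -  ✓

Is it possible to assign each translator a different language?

No

The set {Zane, Sam, Uma} has only 2 neighbours ({C, D}), so by Hall's theorem at most 5 of the 6 translators can be matched.
Hence no matching covers every translator.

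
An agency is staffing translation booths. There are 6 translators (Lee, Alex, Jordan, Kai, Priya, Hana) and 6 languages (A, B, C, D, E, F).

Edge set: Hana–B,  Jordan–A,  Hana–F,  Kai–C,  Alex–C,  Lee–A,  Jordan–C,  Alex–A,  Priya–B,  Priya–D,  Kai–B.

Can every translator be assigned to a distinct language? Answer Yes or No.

No

The set {Lee, Alex, Jordan} has only 2 neighbours ({A, C}), so by Hall's theorem at most 5 of the 6 translators can be matched.
Hence no matching covers every translator.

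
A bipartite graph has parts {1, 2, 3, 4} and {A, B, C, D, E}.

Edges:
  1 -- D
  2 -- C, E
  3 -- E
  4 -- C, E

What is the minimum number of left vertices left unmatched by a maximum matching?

1

One maximum matching: 1→D, 2→C, 3→E.
The set {2, 3, 4} has only 2 neighbours ({C, E}), so by Hall's theorem at most 3 of the 4 left vertices can be matched.
That matches 3 of the 4, leaving 1 unmatched; no matching can do better.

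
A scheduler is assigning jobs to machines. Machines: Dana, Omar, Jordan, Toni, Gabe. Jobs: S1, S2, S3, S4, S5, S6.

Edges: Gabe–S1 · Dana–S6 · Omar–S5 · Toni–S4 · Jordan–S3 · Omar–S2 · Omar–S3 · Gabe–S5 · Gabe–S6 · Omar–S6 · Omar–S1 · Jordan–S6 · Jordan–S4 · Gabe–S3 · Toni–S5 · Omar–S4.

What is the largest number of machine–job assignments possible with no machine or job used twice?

5

A valid assignment of size 5: Dana→S6, Omar→S2, Jordan→S4, Toni→S5, Gabe→S3.
All 5 machines are matched, so no larger matching exists.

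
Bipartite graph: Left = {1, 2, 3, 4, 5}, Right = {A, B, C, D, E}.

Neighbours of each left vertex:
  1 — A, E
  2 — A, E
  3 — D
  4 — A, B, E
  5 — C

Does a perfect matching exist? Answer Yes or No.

Yes

A valid assignment of size 5: 1-A, 2-E, 3-D, 4-B, 5-C.
All 5 left vertices are covered.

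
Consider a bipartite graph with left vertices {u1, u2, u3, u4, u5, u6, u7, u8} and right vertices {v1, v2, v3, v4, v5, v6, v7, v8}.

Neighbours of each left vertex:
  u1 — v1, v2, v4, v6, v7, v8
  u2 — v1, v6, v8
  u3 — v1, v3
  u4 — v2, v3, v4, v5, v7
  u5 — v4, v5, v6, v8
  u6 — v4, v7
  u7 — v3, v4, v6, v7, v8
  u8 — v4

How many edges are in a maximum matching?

8

A valid assignment of size 8: u1–v2, u2–v8, u3–v1, u4–v3, u5–v5, u6–v7, u7–v6, u8–v4.
This saturates every left vertex, so 8 is the maximum.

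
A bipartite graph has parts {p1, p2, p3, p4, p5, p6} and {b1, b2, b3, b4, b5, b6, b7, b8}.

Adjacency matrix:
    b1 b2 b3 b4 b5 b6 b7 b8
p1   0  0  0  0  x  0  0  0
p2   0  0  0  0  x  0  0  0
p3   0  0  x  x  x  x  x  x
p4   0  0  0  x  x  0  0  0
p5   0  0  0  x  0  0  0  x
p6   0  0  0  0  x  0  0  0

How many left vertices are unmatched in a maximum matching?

2

One maximum matching: p1→b5, p3→b7, p4→b4, p5→b8.
The set {p1, p2, p6} has only 1 neighbour ({b5}), so by Hall's theorem at most 4 of the 6 left vertices can be matched.
That matches 4 of the 6, leaving 2 unmatched; no matching can do better.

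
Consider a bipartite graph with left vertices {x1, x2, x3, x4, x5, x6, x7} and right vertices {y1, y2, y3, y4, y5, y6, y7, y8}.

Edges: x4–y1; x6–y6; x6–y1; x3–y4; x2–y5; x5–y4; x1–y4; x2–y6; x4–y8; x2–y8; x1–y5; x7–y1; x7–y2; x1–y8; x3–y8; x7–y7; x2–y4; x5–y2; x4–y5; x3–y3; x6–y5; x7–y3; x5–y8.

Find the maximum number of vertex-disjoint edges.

7

For example, pair x1→y4, x2→y5, x3→y8, x4→y1, x5→y2, x6→y6, x7→y3.
All 7 left vertices are matched, so no larger matching exists.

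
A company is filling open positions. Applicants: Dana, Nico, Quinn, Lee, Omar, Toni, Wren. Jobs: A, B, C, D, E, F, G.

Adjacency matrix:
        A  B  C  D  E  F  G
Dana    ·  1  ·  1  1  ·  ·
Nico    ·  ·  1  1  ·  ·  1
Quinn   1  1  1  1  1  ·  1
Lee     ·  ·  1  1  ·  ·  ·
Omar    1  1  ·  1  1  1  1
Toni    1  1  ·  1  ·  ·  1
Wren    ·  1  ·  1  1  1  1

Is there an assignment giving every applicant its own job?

Yes

For example, pair Dana-E, Nico-C, Quinn-A, Lee-D, Omar-F, Toni-B, Wren-G.
All 7 applicants are covered.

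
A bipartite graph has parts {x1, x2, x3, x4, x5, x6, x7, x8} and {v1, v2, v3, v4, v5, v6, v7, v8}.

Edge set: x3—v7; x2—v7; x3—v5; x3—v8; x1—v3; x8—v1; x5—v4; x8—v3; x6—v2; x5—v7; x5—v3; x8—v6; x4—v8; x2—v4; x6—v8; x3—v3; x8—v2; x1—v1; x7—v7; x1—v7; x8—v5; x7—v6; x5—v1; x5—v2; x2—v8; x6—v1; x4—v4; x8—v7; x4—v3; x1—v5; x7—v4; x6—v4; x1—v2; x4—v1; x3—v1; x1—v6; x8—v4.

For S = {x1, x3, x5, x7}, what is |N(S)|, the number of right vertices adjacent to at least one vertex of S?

8

The union of neighbours of {x1, x3, x5, x7} is {v1, v2, v3, v4, v5, v6, v7, v8}, which has 8 elements.
Since |N(S)| = 8 ≥ |S| = 4, Hall's condition holds for this subset.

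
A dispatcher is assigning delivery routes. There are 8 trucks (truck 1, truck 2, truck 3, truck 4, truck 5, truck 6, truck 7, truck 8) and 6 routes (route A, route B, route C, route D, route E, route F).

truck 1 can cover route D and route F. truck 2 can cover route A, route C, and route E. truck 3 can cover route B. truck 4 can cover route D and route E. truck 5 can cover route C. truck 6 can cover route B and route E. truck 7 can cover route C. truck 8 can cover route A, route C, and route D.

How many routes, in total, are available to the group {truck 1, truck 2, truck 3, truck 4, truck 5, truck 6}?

The union of neighbours of {truck 1, truck 2, truck 3, truck 4, truck 5, truck 6} is {route A, route B, route C, route D, route E, route F}, which has 6 elements.
Since |N(S)| = 6 ≥ |S| = 6, Hall's condition holds for this subset.

6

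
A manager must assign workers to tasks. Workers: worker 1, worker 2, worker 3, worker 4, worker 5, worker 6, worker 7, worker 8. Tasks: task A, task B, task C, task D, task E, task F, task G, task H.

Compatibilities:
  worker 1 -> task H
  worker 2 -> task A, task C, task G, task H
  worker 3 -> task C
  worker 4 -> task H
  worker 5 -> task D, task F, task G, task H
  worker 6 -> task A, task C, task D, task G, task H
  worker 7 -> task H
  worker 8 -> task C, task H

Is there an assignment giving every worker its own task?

No

The set {worker 1, worker 3, worker 4, worker 7, worker 8} has only 2 neighbours ({task C, task H}), so by Hall's theorem at most 5 of the 8 workers can be matched.
Hence no matching covers every worker.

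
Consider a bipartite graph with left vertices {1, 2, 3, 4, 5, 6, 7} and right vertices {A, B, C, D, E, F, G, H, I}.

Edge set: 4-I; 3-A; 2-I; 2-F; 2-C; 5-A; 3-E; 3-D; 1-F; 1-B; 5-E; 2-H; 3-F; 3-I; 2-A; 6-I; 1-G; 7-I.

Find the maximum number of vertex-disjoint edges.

5

A valid assignment of size 5: 1-B, 2-H, 3-A, 4-I, 5-E.
The set {4, 6, 7} has only 1 neighbour ({I}), so by Hall's theorem at most 5 of the 7 left vertices can be matched.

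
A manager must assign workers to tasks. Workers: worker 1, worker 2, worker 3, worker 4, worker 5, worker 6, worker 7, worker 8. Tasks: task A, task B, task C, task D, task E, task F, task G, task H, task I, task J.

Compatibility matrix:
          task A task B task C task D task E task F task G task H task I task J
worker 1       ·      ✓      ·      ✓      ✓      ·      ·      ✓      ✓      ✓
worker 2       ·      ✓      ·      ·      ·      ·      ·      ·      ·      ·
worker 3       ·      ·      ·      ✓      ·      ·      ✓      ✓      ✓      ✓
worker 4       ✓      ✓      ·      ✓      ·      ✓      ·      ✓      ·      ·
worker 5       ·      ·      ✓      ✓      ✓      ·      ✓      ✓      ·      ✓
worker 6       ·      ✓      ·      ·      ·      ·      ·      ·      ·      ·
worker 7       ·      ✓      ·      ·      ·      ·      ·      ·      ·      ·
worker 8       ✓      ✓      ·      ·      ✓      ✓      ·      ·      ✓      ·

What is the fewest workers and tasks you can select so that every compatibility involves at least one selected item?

The 6 edges worker 1–task H, worker 2–task B, worker 3–task I, worker 4–task F, worker 5–task D, worker 8–task A form a matching, so any vertex cover needs at least 6 vertices (one per matched edge).
Conversely {worker 1, worker 3, worker 4, worker 5, worker 8, task B} meets every edge and has exactly 6 vertices, so 6 is optimal.

6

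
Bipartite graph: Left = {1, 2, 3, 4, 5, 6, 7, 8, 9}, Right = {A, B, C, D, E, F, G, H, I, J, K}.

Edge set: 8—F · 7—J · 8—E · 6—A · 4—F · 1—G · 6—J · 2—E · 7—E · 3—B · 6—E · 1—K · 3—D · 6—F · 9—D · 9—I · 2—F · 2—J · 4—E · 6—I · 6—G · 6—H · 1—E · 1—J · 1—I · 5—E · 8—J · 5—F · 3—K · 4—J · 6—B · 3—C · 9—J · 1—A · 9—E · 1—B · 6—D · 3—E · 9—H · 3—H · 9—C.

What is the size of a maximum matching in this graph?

One maximum matching: 1-A, 2-F, 3-K, 4-J, 5-E, 6-G, 9-H.
The set {2, 4, 5, 7, 8} has only 3 neighbours ({E, F, J}), so by Hall's theorem at most 7 of the 9 left vertices can be matched.

7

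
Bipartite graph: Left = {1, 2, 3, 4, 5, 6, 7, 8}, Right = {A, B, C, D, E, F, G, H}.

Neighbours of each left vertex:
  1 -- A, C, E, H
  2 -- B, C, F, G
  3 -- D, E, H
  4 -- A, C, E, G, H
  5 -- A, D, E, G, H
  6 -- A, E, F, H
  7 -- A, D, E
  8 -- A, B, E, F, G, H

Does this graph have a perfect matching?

Yes

For example, pair 1→C, 2→B, 3→H, 4→E, 5→A, 6→F, 7→D, 8→G.
Every left vertex is matched, so this is a perfect matching.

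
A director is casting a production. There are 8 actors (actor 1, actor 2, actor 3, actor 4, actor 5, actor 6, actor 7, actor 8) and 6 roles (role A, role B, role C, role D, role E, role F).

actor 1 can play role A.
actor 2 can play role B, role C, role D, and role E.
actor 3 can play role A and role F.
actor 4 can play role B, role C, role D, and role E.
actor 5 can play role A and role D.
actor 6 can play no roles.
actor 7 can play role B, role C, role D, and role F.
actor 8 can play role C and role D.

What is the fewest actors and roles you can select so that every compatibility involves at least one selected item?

6

{role A, role B, role C, role D, role E, role F} is a vertex cover of size 6: every edge has an endpoint in this set.
No smaller cover exists because actor 1–role A, actor 2–role E, actor 3–role F, actor 4–role C, actor 5–role D, actor 7–role B is a matching of size 6, and a cover must include an endpoint of each of these disjoint edges (König's theorem).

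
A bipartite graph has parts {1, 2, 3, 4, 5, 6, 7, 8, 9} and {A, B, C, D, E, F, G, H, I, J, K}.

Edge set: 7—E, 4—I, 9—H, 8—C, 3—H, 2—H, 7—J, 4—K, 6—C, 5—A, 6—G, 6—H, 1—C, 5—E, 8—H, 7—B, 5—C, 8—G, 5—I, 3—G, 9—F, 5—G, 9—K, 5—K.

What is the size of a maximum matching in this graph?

7

For example, pair 1–C, 2–H, 3–G, 4–K, 5–A, 7–B, 9–F.
The set {1, 2, 3, 6, 8} has only 3 neighbours ({C, G, H}), so by Hall's theorem at most 7 of the 9 left vertices can be matched.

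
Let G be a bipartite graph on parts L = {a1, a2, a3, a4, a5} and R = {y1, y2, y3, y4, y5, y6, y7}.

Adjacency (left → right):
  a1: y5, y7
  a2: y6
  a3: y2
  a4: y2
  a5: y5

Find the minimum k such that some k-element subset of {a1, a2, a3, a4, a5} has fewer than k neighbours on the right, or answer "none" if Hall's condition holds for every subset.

2

Take S = {a3, a4}. Its neighbourhood is {y2}, so |N(S)| = 1 < |S| = 2.
No single vertex violates Hall's condition since each has at least one neighbour, so 2 is the minimum.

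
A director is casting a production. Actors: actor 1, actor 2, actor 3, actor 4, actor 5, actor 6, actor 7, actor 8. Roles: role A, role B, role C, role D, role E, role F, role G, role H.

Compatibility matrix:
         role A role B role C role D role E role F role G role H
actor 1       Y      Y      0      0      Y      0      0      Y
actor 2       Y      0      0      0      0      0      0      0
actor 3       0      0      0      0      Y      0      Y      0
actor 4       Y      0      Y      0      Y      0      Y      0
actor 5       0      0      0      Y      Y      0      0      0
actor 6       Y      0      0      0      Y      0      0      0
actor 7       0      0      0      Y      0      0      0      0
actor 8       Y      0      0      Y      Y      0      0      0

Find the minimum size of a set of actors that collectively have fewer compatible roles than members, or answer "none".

4

Take S = {actor 2, actor 5, actor 6, actor 7}. Its neighbourhood is {role A, role D, role E}, so |N(S)| = 3 < |S| = 4.
Every subset of size less than 4 has at least as many neighbours as members, so 4 is the minimum.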